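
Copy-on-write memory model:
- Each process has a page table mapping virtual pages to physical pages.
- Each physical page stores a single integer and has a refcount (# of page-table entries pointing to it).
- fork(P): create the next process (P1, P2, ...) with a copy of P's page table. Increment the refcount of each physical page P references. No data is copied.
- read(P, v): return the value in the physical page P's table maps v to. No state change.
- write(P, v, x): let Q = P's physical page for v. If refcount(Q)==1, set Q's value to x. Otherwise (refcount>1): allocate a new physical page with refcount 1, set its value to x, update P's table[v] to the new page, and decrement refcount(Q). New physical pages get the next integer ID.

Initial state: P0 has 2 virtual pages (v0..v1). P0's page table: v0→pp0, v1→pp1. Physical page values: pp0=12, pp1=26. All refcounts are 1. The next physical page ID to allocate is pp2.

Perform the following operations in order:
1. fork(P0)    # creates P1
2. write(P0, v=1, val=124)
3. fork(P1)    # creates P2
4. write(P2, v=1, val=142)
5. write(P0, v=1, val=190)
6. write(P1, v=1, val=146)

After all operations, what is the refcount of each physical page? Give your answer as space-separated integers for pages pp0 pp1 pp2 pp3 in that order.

Answer: 3 1 1 1

Derivation:
Op 1: fork(P0) -> P1. 2 ppages; refcounts: pp0:2 pp1:2
Op 2: write(P0, v1, 124). refcount(pp1)=2>1 -> COPY to pp2. 3 ppages; refcounts: pp0:2 pp1:1 pp2:1
Op 3: fork(P1) -> P2. 3 ppages; refcounts: pp0:3 pp1:2 pp2:1
Op 4: write(P2, v1, 142). refcount(pp1)=2>1 -> COPY to pp3. 4 ppages; refcounts: pp0:3 pp1:1 pp2:1 pp3:1
Op 5: write(P0, v1, 190). refcount(pp2)=1 -> write in place. 4 ppages; refcounts: pp0:3 pp1:1 pp2:1 pp3:1
Op 6: write(P1, v1, 146). refcount(pp1)=1 -> write in place. 4 ppages; refcounts: pp0:3 pp1:1 pp2:1 pp3:1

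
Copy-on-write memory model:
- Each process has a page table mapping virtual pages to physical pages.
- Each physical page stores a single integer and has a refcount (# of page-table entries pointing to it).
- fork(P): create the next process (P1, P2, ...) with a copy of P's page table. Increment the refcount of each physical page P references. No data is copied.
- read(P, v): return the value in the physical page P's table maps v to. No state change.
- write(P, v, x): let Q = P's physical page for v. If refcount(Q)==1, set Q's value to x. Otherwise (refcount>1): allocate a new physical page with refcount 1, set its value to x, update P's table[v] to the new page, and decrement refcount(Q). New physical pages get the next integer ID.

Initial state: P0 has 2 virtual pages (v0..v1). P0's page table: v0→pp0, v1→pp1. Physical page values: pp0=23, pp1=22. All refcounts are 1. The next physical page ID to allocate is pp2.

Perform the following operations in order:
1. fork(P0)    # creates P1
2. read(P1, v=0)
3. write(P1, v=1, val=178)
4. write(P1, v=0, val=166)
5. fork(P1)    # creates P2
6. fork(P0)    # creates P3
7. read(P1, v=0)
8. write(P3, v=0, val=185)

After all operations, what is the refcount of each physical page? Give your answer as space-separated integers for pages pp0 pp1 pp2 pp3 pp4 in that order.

Op 1: fork(P0) -> P1. 2 ppages; refcounts: pp0:2 pp1:2
Op 2: read(P1, v0) -> 23. No state change.
Op 3: write(P1, v1, 178). refcount(pp1)=2>1 -> COPY to pp2. 3 ppages; refcounts: pp0:2 pp1:1 pp2:1
Op 4: write(P1, v0, 166). refcount(pp0)=2>1 -> COPY to pp3. 4 ppages; refcounts: pp0:1 pp1:1 pp2:1 pp3:1
Op 5: fork(P1) -> P2. 4 ppages; refcounts: pp0:1 pp1:1 pp2:2 pp3:2
Op 6: fork(P0) -> P3. 4 ppages; refcounts: pp0:2 pp1:2 pp2:2 pp3:2
Op 7: read(P1, v0) -> 166. No state change.
Op 8: write(P3, v0, 185). refcount(pp0)=2>1 -> COPY to pp4. 5 ppages; refcounts: pp0:1 pp1:2 pp2:2 pp3:2 pp4:1

Answer: 1 2 2 2 1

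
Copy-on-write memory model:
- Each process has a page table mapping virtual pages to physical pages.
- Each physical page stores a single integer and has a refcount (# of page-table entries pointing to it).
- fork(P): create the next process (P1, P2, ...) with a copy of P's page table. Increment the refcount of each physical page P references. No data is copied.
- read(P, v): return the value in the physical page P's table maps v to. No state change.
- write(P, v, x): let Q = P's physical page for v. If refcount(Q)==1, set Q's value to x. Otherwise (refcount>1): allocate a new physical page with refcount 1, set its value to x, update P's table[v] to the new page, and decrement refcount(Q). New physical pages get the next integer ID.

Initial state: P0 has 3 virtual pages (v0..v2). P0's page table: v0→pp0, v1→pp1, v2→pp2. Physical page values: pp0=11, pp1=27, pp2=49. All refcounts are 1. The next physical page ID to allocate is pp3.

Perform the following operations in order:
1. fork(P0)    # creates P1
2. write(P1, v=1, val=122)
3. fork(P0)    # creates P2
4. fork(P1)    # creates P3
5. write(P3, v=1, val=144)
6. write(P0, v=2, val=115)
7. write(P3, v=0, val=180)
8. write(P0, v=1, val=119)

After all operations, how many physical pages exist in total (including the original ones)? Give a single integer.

Answer: 8

Derivation:
Op 1: fork(P0) -> P1. 3 ppages; refcounts: pp0:2 pp1:2 pp2:2
Op 2: write(P1, v1, 122). refcount(pp1)=2>1 -> COPY to pp3. 4 ppages; refcounts: pp0:2 pp1:1 pp2:2 pp3:1
Op 3: fork(P0) -> P2. 4 ppages; refcounts: pp0:3 pp1:2 pp2:3 pp3:1
Op 4: fork(P1) -> P3. 4 ppages; refcounts: pp0:4 pp1:2 pp2:4 pp3:2
Op 5: write(P3, v1, 144). refcount(pp3)=2>1 -> COPY to pp4. 5 ppages; refcounts: pp0:4 pp1:2 pp2:4 pp3:1 pp4:1
Op 6: write(P0, v2, 115). refcount(pp2)=4>1 -> COPY to pp5. 6 ppages; refcounts: pp0:4 pp1:2 pp2:3 pp3:1 pp4:1 pp5:1
Op 7: write(P3, v0, 180). refcount(pp0)=4>1 -> COPY to pp6. 7 ppages; refcounts: pp0:3 pp1:2 pp2:3 pp3:1 pp4:1 pp5:1 pp6:1
Op 8: write(P0, v1, 119). refcount(pp1)=2>1 -> COPY to pp7. 8 ppages; refcounts: pp0:3 pp1:1 pp2:3 pp3:1 pp4:1 pp5:1 pp6:1 pp7:1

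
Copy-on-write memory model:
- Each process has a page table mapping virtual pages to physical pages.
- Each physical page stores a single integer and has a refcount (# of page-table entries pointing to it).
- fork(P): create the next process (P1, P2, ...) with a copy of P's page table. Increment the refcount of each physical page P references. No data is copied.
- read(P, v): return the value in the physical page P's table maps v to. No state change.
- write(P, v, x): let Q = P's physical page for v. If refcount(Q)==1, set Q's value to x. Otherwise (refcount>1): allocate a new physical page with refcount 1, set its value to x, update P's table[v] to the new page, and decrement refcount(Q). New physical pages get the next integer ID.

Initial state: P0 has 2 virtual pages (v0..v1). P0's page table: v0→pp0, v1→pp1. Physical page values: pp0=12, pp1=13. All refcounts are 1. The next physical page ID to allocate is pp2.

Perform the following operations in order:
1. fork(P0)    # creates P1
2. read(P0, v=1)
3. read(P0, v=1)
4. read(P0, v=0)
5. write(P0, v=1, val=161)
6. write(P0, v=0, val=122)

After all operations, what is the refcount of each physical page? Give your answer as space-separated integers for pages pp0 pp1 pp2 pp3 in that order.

Op 1: fork(P0) -> P1. 2 ppages; refcounts: pp0:2 pp1:2
Op 2: read(P0, v1) -> 13. No state change.
Op 3: read(P0, v1) -> 13. No state change.
Op 4: read(P0, v0) -> 12. No state change.
Op 5: write(P0, v1, 161). refcount(pp1)=2>1 -> COPY to pp2. 3 ppages; refcounts: pp0:2 pp1:1 pp2:1
Op 6: write(P0, v0, 122). refcount(pp0)=2>1 -> COPY to pp3. 4 ppages; refcounts: pp0:1 pp1:1 pp2:1 pp3:1

Answer: 1 1 1 1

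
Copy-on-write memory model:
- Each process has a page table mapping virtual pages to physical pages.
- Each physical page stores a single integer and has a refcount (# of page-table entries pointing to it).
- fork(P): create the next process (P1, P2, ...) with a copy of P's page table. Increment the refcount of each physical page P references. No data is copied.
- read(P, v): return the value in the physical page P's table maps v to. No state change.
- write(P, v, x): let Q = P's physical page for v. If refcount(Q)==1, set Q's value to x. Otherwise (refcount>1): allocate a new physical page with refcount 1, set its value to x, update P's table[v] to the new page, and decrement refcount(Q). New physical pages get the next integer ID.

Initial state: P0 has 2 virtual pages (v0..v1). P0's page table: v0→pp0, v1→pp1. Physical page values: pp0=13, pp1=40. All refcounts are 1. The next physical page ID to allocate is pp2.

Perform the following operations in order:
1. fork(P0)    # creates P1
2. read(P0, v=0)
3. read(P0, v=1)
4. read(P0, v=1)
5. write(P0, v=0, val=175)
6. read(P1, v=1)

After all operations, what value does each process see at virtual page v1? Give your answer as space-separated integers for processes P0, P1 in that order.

Answer: 40 40

Derivation:
Op 1: fork(P0) -> P1. 2 ppages; refcounts: pp0:2 pp1:2
Op 2: read(P0, v0) -> 13. No state change.
Op 3: read(P0, v1) -> 40. No state change.
Op 4: read(P0, v1) -> 40. No state change.
Op 5: write(P0, v0, 175). refcount(pp0)=2>1 -> COPY to pp2. 3 ppages; refcounts: pp0:1 pp1:2 pp2:1
Op 6: read(P1, v1) -> 40. No state change.
P0: v1 -> pp1 = 40
P1: v1 -> pp1 = 40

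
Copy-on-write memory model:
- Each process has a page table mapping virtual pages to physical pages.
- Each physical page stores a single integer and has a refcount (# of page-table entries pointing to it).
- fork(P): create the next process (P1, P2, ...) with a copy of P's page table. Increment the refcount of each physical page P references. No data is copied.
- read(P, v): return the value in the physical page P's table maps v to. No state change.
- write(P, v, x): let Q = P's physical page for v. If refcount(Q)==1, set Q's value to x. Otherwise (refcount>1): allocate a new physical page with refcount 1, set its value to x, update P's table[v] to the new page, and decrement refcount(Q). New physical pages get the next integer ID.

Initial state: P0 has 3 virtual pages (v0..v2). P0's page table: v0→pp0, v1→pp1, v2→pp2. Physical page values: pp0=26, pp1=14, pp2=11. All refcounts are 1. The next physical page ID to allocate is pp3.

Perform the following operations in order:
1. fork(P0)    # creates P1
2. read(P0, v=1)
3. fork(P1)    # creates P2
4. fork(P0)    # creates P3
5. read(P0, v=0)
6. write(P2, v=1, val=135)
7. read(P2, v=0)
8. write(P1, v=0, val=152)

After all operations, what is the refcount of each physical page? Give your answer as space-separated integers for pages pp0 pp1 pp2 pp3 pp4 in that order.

Op 1: fork(P0) -> P1. 3 ppages; refcounts: pp0:2 pp1:2 pp2:2
Op 2: read(P0, v1) -> 14. No state change.
Op 3: fork(P1) -> P2. 3 ppages; refcounts: pp0:3 pp1:3 pp2:3
Op 4: fork(P0) -> P3. 3 ppages; refcounts: pp0:4 pp1:4 pp2:4
Op 5: read(P0, v0) -> 26. No state change.
Op 6: write(P2, v1, 135). refcount(pp1)=4>1 -> COPY to pp3. 4 ppages; refcounts: pp0:4 pp1:3 pp2:4 pp3:1
Op 7: read(P2, v0) -> 26. No state change.
Op 8: write(P1, v0, 152). refcount(pp0)=4>1 -> COPY to pp4. 5 ppages; refcounts: pp0:3 pp1:3 pp2:4 pp3:1 pp4:1

Answer: 3 3 4 1 1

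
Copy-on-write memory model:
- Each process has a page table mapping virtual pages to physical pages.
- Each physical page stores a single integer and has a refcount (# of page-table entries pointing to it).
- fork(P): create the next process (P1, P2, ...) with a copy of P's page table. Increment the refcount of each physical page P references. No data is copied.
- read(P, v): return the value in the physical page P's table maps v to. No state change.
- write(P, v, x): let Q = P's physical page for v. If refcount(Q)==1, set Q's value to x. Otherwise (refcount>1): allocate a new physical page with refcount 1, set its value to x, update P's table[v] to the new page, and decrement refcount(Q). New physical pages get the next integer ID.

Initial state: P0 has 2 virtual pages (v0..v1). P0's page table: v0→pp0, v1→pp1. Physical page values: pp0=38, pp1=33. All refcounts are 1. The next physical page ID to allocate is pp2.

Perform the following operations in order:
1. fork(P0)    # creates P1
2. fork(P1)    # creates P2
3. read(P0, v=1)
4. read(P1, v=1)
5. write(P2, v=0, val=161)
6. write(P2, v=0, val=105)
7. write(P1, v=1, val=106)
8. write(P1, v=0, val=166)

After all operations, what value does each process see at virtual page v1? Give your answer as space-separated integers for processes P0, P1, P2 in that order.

Op 1: fork(P0) -> P1. 2 ppages; refcounts: pp0:2 pp1:2
Op 2: fork(P1) -> P2. 2 ppages; refcounts: pp0:3 pp1:3
Op 3: read(P0, v1) -> 33. No state change.
Op 4: read(P1, v1) -> 33. No state change.
Op 5: write(P2, v0, 161). refcount(pp0)=3>1 -> COPY to pp2. 3 ppages; refcounts: pp0:2 pp1:3 pp2:1
Op 6: write(P2, v0, 105). refcount(pp2)=1 -> write in place. 3 ppages; refcounts: pp0:2 pp1:3 pp2:1
Op 7: write(P1, v1, 106). refcount(pp1)=3>1 -> COPY to pp3. 4 ppages; refcounts: pp0:2 pp1:2 pp2:1 pp3:1
Op 8: write(P1, v0, 166). refcount(pp0)=2>1 -> COPY to pp4. 5 ppages; refcounts: pp0:1 pp1:2 pp2:1 pp3:1 pp4:1
P0: v1 -> pp1 = 33
P1: v1 -> pp3 = 106
P2: v1 -> pp1 = 33

Answer: 33 106 33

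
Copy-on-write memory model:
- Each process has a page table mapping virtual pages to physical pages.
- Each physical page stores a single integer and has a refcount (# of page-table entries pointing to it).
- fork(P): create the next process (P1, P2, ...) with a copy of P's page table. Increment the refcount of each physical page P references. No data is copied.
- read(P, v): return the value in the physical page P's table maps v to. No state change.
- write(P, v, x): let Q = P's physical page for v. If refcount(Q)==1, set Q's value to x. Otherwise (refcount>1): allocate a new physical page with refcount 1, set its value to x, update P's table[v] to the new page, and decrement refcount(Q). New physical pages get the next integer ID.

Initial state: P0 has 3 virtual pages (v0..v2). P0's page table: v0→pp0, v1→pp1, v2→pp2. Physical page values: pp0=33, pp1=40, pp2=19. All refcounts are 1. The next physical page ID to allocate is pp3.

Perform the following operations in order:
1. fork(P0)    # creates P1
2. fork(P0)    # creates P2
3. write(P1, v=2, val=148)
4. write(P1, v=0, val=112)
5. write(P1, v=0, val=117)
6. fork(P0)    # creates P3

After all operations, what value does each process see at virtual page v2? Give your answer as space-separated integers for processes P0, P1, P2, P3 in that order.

Answer: 19 148 19 19

Derivation:
Op 1: fork(P0) -> P1. 3 ppages; refcounts: pp0:2 pp1:2 pp2:2
Op 2: fork(P0) -> P2. 3 ppages; refcounts: pp0:3 pp1:3 pp2:3
Op 3: write(P1, v2, 148). refcount(pp2)=3>1 -> COPY to pp3. 4 ppages; refcounts: pp0:3 pp1:3 pp2:2 pp3:1
Op 4: write(P1, v0, 112). refcount(pp0)=3>1 -> COPY to pp4. 5 ppages; refcounts: pp0:2 pp1:3 pp2:2 pp3:1 pp4:1
Op 5: write(P1, v0, 117). refcount(pp4)=1 -> write in place. 5 ppages; refcounts: pp0:2 pp1:3 pp2:2 pp3:1 pp4:1
Op 6: fork(P0) -> P3. 5 ppages; refcounts: pp0:3 pp1:4 pp2:3 pp3:1 pp4:1
P0: v2 -> pp2 = 19
P1: v2 -> pp3 = 148
P2: v2 -> pp2 = 19
P3: v2 -> pp2 = 19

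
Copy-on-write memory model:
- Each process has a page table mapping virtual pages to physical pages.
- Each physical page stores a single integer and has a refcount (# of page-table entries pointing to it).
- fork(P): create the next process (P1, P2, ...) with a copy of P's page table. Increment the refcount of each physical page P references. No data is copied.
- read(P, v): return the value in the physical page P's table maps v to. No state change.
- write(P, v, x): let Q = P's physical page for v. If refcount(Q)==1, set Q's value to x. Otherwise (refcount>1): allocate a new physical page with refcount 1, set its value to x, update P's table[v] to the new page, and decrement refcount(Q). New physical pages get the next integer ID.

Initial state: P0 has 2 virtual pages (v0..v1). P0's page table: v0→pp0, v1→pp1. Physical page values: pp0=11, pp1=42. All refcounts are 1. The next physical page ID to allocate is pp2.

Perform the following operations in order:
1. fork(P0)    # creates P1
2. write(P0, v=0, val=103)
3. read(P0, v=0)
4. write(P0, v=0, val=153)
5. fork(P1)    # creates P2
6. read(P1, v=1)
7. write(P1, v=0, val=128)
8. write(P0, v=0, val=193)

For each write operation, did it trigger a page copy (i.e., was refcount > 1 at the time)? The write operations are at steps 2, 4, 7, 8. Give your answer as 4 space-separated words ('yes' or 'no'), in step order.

Op 1: fork(P0) -> P1. 2 ppages; refcounts: pp0:2 pp1:2
Op 2: write(P0, v0, 103). refcount(pp0)=2>1 -> COPY to pp2. 3 ppages; refcounts: pp0:1 pp1:2 pp2:1
Op 3: read(P0, v0) -> 103. No state change.
Op 4: write(P0, v0, 153). refcount(pp2)=1 -> write in place. 3 ppages; refcounts: pp0:1 pp1:2 pp2:1
Op 5: fork(P1) -> P2. 3 ppages; refcounts: pp0:2 pp1:3 pp2:1
Op 6: read(P1, v1) -> 42. No state change.
Op 7: write(P1, v0, 128). refcount(pp0)=2>1 -> COPY to pp3. 4 ppages; refcounts: pp0:1 pp1:3 pp2:1 pp3:1
Op 8: write(P0, v0, 193). refcount(pp2)=1 -> write in place. 4 ppages; refcounts: pp0:1 pp1:3 pp2:1 pp3:1

yes no yes no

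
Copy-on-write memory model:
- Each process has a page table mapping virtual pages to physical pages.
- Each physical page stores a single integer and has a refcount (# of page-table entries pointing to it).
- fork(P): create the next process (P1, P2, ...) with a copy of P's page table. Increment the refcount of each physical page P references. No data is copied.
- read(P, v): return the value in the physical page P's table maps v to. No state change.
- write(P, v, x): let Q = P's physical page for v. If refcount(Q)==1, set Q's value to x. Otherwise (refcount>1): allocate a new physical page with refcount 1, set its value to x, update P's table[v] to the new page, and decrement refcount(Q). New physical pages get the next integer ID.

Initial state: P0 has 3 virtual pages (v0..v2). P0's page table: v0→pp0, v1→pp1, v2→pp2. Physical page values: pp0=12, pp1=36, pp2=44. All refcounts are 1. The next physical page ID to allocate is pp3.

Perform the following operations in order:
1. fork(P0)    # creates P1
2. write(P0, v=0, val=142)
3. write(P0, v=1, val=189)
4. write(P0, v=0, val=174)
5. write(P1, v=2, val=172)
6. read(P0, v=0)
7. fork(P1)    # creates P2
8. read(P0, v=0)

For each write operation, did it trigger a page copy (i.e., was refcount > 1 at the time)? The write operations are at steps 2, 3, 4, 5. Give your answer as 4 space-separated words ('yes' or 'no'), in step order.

Op 1: fork(P0) -> P1. 3 ppages; refcounts: pp0:2 pp1:2 pp2:2
Op 2: write(P0, v0, 142). refcount(pp0)=2>1 -> COPY to pp3. 4 ppages; refcounts: pp0:1 pp1:2 pp2:2 pp3:1
Op 3: write(P0, v1, 189). refcount(pp1)=2>1 -> COPY to pp4. 5 ppages; refcounts: pp0:1 pp1:1 pp2:2 pp3:1 pp4:1
Op 4: write(P0, v0, 174). refcount(pp3)=1 -> write in place. 5 ppages; refcounts: pp0:1 pp1:1 pp2:2 pp3:1 pp4:1
Op 5: write(P1, v2, 172). refcount(pp2)=2>1 -> COPY to pp5. 6 ppages; refcounts: pp0:1 pp1:1 pp2:1 pp3:1 pp4:1 pp5:1
Op 6: read(P0, v0) -> 174. No state change.
Op 7: fork(P1) -> P2. 6 ppages; refcounts: pp0:2 pp1:2 pp2:1 pp3:1 pp4:1 pp5:2
Op 8: read(P0, v0) -> 174. No state change.

yes yes no yes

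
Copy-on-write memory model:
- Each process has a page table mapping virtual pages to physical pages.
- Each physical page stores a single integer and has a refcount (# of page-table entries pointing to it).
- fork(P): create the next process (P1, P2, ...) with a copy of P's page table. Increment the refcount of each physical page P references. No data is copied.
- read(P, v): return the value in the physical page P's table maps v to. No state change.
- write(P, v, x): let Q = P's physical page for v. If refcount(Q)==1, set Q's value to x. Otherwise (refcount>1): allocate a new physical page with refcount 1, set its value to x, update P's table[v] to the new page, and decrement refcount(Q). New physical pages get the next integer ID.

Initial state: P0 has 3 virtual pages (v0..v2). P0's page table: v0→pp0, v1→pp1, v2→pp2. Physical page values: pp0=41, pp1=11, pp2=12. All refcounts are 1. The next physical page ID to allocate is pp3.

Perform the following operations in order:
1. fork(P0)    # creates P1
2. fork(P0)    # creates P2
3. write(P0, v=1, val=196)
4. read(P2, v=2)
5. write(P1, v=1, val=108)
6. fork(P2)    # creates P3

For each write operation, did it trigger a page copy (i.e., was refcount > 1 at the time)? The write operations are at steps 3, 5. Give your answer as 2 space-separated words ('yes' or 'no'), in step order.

Op 1: fork(P0) -> P1. 3 ppages; refcounts: pp0:2 pp1:2 pp2:2
Op 2: fork(P0) -> P2. 3 ppages; refcounts: pp0:3 pp1:3 pp2:3
Op 3: write(P0, v1, 196). refcount(pp1)=3>1 -> COPY to pp3. 4 ppages; refcounts: pp0:3 pp1:2 pp2:3 pp3:1
Op 4: read(P2, v2) -> 12. No state change.
Op 5: write(P1, v1, 108). refcount(pp1)=2>1 -> COPY to pp4. 5 ppages; refcounts: pp0:3 pp1:1 pp2:3 pp3:1 pp4:1
Op 6: fork(P2) -> P3. 5 ppages; refcounts: pp0:4 pp1:2 pp2:4 pp3:1 pp4:1

yes yes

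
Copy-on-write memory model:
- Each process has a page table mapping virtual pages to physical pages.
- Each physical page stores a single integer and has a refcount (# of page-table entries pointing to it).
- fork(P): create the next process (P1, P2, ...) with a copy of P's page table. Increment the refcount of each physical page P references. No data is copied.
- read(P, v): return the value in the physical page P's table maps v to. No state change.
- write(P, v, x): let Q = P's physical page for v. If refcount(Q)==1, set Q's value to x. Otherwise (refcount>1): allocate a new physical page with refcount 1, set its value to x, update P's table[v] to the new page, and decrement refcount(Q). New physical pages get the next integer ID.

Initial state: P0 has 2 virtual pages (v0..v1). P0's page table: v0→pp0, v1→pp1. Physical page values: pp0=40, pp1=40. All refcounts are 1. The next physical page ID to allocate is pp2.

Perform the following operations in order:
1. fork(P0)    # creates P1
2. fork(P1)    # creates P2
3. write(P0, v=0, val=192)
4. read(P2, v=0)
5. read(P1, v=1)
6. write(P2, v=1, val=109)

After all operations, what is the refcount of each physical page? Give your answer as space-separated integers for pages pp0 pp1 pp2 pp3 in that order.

Op 1: fork(P0) -> P1. 2 ppages; refcounts: pp0:2 pp1:2
Op 2: fork(P1) -> P2. 2 ppages; refcounts: pp0:3 pp1:3
Op 3: write(P0, v0, 192). refcount(pp0)=3>1 -> COPY to pp2. 3 ppages; refcounts: pp0:2 pp1:3 pp2:1
Op 4: read(P2, v0) -> 40. No state change.
Op 5: read(P1, v1) -> 40. No state change.
Op 6: write(P2, v1, 109). refcount(pp1)=3>1 -> COPY to pp3. 4 ppages; refcounts: pp0:2 pp1:2 pp2:1 pp3:1

Answer: 2 2 1 1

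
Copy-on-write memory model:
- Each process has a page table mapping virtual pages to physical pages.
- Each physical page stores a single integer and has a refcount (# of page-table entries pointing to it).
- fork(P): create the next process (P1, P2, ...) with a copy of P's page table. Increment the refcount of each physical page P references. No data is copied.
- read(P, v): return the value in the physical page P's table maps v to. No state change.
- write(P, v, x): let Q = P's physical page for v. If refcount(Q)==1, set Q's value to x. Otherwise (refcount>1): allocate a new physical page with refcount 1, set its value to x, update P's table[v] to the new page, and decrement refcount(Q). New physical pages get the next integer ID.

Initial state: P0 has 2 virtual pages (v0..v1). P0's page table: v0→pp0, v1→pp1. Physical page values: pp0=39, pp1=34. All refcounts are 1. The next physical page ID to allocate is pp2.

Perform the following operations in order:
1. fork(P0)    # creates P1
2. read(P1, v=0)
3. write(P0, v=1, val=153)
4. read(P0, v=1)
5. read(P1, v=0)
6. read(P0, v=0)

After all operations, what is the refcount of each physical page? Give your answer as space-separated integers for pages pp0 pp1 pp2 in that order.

Answer: 2 1 1

Derivation:
Op 1: fork(P0) -> P1. 2 ppages; refcounts: pp0:2 pp1:2
Op 2: read(P1, v0) -> 39. No state change.
Op 3: write(P0, v1, 153). refcount(pp1)=2>1 -> COPY to pp2. 3 ppages; refcounts: pp0:2 pp1:1 pp2:1
Op 4: read(P0, v1) -> 153. No state change.
Op 5: read(P1, v0) -> 39. No state change.
Op 6: read(P0, v0) -> 39. No state change.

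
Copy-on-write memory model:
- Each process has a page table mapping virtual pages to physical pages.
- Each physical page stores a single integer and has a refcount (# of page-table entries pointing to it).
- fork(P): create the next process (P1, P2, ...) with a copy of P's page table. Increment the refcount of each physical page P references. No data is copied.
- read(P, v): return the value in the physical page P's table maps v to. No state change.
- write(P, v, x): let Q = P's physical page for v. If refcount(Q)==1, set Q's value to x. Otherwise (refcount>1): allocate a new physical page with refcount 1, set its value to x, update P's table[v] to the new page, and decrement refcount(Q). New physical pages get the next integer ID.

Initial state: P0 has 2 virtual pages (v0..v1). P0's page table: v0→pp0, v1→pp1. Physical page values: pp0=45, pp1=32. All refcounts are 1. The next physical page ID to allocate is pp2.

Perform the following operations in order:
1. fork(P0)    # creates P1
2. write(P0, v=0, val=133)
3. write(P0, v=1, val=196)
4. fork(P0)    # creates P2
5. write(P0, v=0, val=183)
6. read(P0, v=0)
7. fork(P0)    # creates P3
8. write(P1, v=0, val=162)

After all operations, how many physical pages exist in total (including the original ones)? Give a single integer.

Answer: 5

Derivation:
Op 1: fork(P0) -> P1. 2 ppages; refcounts: pp0:2 pp1:2
Op 2: write(P0, v0, 133). refcount(pp0)=2>1 -> COPY to pp2. 3 ppages; refcounts: pp0:1 pp1:2 pp2:1
Op 3: write(P0, v1, 196). refcount(pp1)=2>1 -> COPY to pp3. 4 ppages; refcounts: pp0:1 pp1:1 pp2:1 pp3:1
Op 4: fork(P0) -> P2. 4 ppages; refcounts: pp0:1 pp1:1 pp2:2 pp3:2
Op 5: write(P0, v0, 183). refcount(pp2)=2>1 -> COPY to pp4. 5 ppages; refcounts: pp0:1 pp1:1 pp2:1 pp3:2 pp4:1
Op 6: read(P0, v0) -> 183. No state change.
Op 7: fork(P0) -> P3. 5 ppages; refcounts: pp0:1 pp1:1 pp2:1 pp3:3 pp4:2
Op 8: write(P1, v0, 162). refcount(pp0)=1 -> write in place. 5 ppages; refcounts: pp0:1 pp1:1 pp2:1 pp3:3 pp4:2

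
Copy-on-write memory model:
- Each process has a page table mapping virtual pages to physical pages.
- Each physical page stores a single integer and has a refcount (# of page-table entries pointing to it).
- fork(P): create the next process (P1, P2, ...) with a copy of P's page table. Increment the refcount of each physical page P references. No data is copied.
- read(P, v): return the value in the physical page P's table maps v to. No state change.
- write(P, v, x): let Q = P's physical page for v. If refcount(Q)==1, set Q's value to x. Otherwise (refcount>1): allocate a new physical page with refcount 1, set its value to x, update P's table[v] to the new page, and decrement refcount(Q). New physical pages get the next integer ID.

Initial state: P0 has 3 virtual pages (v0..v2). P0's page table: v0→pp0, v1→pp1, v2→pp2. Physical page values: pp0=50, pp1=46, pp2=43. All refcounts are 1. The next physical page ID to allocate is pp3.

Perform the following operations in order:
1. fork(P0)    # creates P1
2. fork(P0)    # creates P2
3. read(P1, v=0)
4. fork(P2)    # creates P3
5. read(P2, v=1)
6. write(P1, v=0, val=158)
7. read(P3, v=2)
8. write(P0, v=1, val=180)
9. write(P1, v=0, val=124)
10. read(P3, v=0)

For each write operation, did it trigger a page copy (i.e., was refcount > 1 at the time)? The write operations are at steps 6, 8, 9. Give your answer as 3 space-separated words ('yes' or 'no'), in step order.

Op 1: fork(P0) -> P1. 3 ppages; refcounts: pp0:2 pp1:2 pp2:2
Op 2: fork(P0) -> P2. 3 ppages; refcounts: pp0:3 pp1:3 pp2:3
Op 3: read(P1, v0) -> 50. No state change.
Op 4: fork(P2) -> P3. 3 ppages; refcounts: pp0:4 pp1:4 pp2:4
Op 5: read(P2, v1) -> 46. No state change.
Op 6: write(P1, v0, 158). refcount(pp0)=4>1 -> COPY to pp3. 4 ppages; refcounts: pp0:3 pp1:4 pp2:4 pp3:1
Op 7: read(P3, v2) -> 43. No state change.
Op 8: write(P0, v1, 180). refcount(pp1)=4>1 -> COPY to pp4. 5 ppages; refcounts: pp0:3 pp1:3 pp2:4 pp3:1 pp4:1
Op 9: write(P1, v0, 124). refcount(pp3)=1 -> write in place. 5 ppages; refcounts: pp0:3 pp1:3 pp2:4 pp3:1 pp4:1
Op 10: read(P3, v0) -> 50. No state change.

yes yes no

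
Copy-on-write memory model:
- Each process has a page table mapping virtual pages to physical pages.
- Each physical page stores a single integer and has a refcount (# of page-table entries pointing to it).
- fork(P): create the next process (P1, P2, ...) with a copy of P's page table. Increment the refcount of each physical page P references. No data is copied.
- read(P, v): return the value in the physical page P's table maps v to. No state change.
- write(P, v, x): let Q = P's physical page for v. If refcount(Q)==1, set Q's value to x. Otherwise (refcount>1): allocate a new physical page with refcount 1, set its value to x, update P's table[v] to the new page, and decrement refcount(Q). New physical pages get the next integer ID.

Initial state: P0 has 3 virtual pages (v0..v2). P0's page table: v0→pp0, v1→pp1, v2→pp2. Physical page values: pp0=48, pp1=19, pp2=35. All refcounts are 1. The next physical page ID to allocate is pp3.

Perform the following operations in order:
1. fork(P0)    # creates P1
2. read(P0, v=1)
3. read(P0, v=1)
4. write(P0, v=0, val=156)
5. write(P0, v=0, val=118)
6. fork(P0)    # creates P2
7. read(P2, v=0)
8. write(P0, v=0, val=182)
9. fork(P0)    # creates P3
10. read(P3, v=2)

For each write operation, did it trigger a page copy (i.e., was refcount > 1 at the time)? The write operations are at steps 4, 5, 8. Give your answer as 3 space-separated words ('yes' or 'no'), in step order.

Op 1: fork(P0) -> P1. 3 ppages; refcounts: pp0:2 pp1:2 pp2:2
Op 2: read(P0, v1) -> 19. No state change.
Op 3: read(P0, v1) -> 19. No state change.
Op 4: write(P0, v0, 156). refcount(pp0)=2>1 -> COPY to pp3. 4 ppages; refcounts: pp0:1 pp1:2 pp2:2 pp3:1
Op 5: write(P0, v0, 118). refcount(pp3)=1 -> write in place. 4 ppages; refcounts: pp0:1 pp1:2 pp2:2 pp3:1
Op 6: fork(P0) -> P2. 4 ppages; refcounts: pp0:1 pp1:3 pp2:3 pp3:2
Op 7: read(P2, v0) -> 118. No state change.
Op 8: write(P0, v0, 182). refcount(pp3)=2>1 -> COPY to pp4. 5 ppages; refcounts: pp0:1 pp1:3 pp2:3 pp3:1 pp4:1
Op 9: fork(P0) -> P3. 5 ppages; refcounts: pp0:1 pp1:4 pp2:4 pp3:1 pp4:2
Op 10: read(P3, v2) -> 35. No state change.

yes no yes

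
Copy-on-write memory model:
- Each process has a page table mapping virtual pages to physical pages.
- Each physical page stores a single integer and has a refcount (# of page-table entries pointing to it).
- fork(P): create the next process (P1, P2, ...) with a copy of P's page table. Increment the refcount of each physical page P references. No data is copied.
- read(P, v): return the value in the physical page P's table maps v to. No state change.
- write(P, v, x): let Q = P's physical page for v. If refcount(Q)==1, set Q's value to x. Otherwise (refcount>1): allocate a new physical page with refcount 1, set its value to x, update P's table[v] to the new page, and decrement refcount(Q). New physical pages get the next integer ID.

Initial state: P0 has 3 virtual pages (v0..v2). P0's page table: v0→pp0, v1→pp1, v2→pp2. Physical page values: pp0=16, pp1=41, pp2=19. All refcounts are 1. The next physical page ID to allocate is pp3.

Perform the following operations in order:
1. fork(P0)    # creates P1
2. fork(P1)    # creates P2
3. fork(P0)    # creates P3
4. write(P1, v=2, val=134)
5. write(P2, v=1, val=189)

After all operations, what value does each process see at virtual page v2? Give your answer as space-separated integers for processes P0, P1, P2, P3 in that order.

Answer: 19 134 19 19

Derivation:
Op 1: fork(P0) -> P1. 3 ppages; refcounts: pp0:2 pp1:2 pp2:2
Op 2: fork(P1) -> P2. 3 ppages; refcounts: pp0:3 pp1:3 pp2:3
Op 3: fork(P0) -> P3. 3 ppages; refcounts: pp0:4 pp1:4 pp2:4
Op 4: write(P1, v2, 134). refcount(pp2)=4>1 -> COPY to pp3. 4 ppages; refcounts: pp0:4 pp1:4 pp2:3 pp3:1
Op 5: write(P2, v1, 189). refcount(pp1)=4>1 -> COPY to pp4. 5 ppages; refcounts: pp0:4 pp1:3 pp2:3 pp3:1 pp4:1
P0: v2 -> pp2 = 19
P1: v2 -> pp3 = 134
P2: v2 -> pp2 = 19
P3: v2 -> pp2 = 19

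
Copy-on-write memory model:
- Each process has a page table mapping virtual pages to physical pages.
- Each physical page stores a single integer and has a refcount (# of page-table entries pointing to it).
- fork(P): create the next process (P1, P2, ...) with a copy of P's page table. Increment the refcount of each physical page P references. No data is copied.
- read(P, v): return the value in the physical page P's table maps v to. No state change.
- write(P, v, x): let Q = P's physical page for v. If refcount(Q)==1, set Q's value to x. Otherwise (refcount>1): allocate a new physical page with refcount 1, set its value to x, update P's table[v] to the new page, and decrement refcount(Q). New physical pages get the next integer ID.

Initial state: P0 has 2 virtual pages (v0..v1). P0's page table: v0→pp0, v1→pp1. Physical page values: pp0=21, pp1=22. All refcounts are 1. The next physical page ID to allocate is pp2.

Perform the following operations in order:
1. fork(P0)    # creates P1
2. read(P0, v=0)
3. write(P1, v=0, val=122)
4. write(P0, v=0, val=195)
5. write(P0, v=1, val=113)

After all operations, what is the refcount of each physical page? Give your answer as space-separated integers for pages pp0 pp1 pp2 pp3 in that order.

Answer: 1 1 1 1

Derivation:
Op 1: fork(P0) -> P1. 2 ppages; refcounts: pp0:2 pp1:2
Op 2: read(P0, v0) -> 21. No state change.
Op 3: write(P1, v0, 122). refcount(pp0)=2>1 -> COPY to pp2. 3 ppages; refcounts: pp0:1 pp1:2 pp2:1
Op 4: write(P0, v0, 195). refcount(pp0)=1 -> write in place. 3 ppages; refcounts: pp0:1 pp1:2 pp2:1
Op 5: write(P0, v1, 113). refcount(pp1)=2>1 -> COPY to pp3. 4 ppages; refcounts: pp0:1 pp1:1 pp2:1 pp3:1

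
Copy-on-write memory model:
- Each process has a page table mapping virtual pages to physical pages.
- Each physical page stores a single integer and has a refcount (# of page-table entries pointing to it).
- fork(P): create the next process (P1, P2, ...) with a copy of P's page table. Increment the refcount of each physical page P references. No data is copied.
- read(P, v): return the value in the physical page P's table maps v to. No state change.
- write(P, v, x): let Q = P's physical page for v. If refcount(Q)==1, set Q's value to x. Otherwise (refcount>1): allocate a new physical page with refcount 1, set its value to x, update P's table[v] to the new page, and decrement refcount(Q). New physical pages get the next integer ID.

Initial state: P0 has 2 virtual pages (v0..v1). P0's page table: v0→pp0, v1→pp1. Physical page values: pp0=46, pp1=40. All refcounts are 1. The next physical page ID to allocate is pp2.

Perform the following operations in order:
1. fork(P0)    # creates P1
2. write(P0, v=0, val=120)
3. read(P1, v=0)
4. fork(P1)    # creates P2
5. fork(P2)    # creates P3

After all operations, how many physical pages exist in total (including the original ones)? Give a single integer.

Op 1: fork(P0) -> P1. 2 ppages; refcounts: pp0:2 pp1:2
Op 2: write(P0, v0, 120). refcount(pp0)=2>1 -> COPY to pp2. 3 ppages; refcounts: pp0:1 pp1:2 pp2:1
Op 3: read(P1, v0) -> 46. No state change.
Op 4: fork(P1) -> P2. 3 ppages; refcounts: pp0:2 pp1:3 pp2:1
Op 5: fork(P2) -> P3. 3 ppages; refcounts: pp0:3 pp1:4 pp2:1

Answer: 3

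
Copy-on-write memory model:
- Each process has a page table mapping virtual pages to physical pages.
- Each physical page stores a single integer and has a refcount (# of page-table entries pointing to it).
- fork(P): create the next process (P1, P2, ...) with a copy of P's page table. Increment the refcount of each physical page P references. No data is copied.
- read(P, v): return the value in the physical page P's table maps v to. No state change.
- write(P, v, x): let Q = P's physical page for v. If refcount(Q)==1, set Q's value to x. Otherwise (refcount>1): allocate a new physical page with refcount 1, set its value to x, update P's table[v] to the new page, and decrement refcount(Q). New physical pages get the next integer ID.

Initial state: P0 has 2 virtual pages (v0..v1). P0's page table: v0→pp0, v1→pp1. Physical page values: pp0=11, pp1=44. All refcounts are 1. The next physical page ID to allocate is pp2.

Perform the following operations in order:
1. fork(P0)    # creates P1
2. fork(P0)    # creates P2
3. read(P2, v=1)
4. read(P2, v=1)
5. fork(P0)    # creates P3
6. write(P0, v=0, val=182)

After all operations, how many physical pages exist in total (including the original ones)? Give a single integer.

Answer: 3

Derivation:
Op 1: fork(P0) -> P1. 2 ppages; refcounts: pp0:2 pp1:2
Op 2: fork(P0) -> P2. 2 ppages; refcounts: pp0:3 pp1:3
Op 3: read(P2, v1) -> 44. No state change.
Op 4: read(P2, v1) -> 44. No state change.
Op 5: fork(P0) -> P3. 2 ppages; refcounts: pp0:4 pp1:4
Op 6: write(P0, v0, 182). refcount(pp0)=4>1 -> COPY to pp2. 3 ppages; refcounts: pp0:3 pp1:4 pp2:1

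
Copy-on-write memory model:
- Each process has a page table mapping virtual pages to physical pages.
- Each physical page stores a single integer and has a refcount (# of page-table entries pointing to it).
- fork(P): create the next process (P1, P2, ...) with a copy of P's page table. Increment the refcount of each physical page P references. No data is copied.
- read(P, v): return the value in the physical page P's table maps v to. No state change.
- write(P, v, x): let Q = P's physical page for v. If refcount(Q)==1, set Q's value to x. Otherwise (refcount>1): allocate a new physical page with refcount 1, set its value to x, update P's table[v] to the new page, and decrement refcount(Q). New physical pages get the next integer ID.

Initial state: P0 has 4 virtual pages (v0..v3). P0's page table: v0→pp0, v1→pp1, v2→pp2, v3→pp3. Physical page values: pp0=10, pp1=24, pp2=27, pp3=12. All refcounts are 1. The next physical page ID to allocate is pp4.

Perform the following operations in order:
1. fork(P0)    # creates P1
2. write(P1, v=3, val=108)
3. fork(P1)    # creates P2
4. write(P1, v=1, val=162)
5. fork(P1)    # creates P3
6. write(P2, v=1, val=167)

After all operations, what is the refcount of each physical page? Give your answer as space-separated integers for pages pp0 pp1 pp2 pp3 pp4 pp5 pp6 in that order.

Op 1: fork(P0) -> P1. 4 ppages; refcounts: pp0:2 pp1:2 pp2:2 pp3:2
Op 2: write(P1, v3, 108). refcount(pp3)=2>1 -> COPY to pp4. 5 ppages; refcounts: pp0:2 pp1:2 pp2:2 pp3:1 pp4:1
Op 3: fork(P1) -> P2. 5 ppages; refcounts: pp0:3 pp1:3 pp2:3 pp3:1 pp4:2
Op 4: write(P1, v1, 162). refcount(pp1)=3>1 -> COPY to pp5. 6 ppages; refcounts: pp0:3 pp1:2 pp2:3 pp3:1 pp4:2 pp5:1
Op 5: fork(P1) -> P3. 6 ppages; refcounts: pp0:4 pp1:2 pp2:4 pp3:1 pp4:3 pp5:2
Op 6: write(P2, v1, 167). refcount(pp1)=2>1 -> COPY to pp6. 7 ppages; refcounts: pp0:4 pp1:1 pp2:4 pp3:1 pp4:3 pp5:2 pp6:1

Answer: 4 1 4 1 3 2 1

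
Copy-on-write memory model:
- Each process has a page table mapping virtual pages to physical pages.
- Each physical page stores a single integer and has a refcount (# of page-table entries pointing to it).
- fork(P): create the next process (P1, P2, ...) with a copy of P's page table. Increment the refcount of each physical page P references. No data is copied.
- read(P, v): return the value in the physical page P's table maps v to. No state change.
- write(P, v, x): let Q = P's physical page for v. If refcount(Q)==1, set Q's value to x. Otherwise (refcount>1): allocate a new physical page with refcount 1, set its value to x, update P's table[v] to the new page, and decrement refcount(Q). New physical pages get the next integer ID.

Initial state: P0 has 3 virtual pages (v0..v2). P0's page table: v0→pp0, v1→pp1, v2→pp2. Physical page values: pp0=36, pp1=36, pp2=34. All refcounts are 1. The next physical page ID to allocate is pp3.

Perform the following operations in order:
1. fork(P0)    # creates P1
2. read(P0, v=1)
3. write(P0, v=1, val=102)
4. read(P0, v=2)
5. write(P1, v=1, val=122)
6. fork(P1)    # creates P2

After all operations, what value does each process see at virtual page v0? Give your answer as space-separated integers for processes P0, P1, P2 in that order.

Answer: 36 36 36

Derivation:
Op 1: fork(P0) -> P1. 3 ppages; refcounts: pp0:2 pp1:2 pp2:2
Op 2: read(P0, v1) -> 36. No state change.
Op 3: write(P0, v1, 102). refcount(pp1)=2>1 -> COPY to pp3. 4 ppages; refcounts: pp0:2 pp1:1 pp2:2 pp3:1
Op 4: read(P0, v2) -> 34. No state change.
Op 5: write(P1, v1, 122). refcount(pp1)=1 -> write in place. 4 ppages; refcounts: pp0:2 pp1:1 pp2:2 pp3:1
Op 6: fork(P1) -> P2. 4 ppages; refcounts: pp0:3 pp1:2 pp2:3 pp3:1
P0: v0 -> pp0 = 36
P1: v0 -> pp0 = 36
P2: v0 -> pp0 = 36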